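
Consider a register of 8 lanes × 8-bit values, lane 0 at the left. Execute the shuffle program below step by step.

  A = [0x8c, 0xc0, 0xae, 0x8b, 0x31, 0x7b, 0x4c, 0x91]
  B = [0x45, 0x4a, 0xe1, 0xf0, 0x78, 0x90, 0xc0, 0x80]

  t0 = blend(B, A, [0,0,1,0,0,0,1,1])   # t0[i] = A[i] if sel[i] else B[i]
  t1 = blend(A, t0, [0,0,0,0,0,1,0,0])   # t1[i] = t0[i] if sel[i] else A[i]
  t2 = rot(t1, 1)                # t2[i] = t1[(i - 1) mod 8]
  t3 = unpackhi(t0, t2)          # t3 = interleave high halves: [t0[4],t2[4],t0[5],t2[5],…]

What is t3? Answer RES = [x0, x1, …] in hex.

RES = [0x78, 0x8b, 0x90, 0x31, 0x4c, 0x90, 0x91, 0x4c]

  t0: 45 4a ae f0 78 90 4c 91
  t1: 8c c0 ae 8b 31 90 4c 91
  t2: 91 8c c0 ae 8b 31 90 4c
  t3: 78 8b 90 31 4c 90 91 4c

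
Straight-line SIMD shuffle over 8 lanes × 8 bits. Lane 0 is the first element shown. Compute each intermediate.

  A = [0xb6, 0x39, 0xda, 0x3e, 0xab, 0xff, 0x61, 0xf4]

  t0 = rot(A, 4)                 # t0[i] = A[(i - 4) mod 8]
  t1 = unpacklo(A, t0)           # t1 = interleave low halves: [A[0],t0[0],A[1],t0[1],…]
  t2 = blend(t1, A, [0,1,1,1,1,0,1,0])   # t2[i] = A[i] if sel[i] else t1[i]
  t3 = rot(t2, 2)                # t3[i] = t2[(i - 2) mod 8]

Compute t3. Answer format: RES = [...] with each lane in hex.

RES = [ 0x61  0xf4  0xb6  0x39  0xda  0x3e  0xab  0x61 ]

t0 = [0xab, 0xff, 0x61, 0xf4, 0xb6, 0x39, 0xda, 0x3e]
t1 = [0xb6, 0xab, 0x39, 0xff, 0xda, 0x61, 0x3e, 0xf4]
t2 = [0xb6, 0x39, 0xda, 0x3e, 0xab, 0x61, 0x61, 0xf4]
t3 = [0x61, 0xf4, 0xb6, 0x39, 0xda, 0x3e, 0xab, 0x61]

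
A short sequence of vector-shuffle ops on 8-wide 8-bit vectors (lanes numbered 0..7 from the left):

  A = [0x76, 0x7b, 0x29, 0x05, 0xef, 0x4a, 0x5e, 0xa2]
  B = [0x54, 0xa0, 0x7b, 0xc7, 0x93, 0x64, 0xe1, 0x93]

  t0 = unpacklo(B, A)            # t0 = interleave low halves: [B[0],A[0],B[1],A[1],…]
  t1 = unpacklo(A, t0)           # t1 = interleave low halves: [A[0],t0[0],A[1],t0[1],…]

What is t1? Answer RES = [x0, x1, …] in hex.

→ t0 |54|76|a0|7b|7b|29|c7|05|
→ t1 |76|54|7b|76|29|a0|05|7b|

RES = [0x76, 0x54, 0x7b, 0x76, 0x29, 0xa0, 0x05, 0x7b]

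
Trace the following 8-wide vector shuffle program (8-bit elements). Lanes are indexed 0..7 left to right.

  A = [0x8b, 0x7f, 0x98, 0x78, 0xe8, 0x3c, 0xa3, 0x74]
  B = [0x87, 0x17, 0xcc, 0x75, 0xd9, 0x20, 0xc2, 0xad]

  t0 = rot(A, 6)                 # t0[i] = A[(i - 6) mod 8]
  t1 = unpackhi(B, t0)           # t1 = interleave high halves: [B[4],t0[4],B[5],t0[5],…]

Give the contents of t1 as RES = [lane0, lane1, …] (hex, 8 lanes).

  t0: 98 78 e8 3c a3 74 8b 7f
  t1: d9 a3 20 74 c2 8b ad 7f

RES = [0xd9, 0xa3, 0x20, 0x74, 0xc2, 0x8b, 0xad, 0x7f]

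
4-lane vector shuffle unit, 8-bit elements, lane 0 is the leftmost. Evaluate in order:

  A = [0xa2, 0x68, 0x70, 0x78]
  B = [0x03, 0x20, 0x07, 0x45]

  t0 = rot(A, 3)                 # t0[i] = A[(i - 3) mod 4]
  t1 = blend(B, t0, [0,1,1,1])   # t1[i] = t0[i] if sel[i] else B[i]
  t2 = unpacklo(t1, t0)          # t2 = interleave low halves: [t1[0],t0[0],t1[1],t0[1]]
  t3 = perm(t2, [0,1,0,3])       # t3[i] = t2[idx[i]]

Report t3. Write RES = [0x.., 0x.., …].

RES = [0x03, 0x68, 0x03, 0x70]

→ t0 |68|70|78|a2|
→ t1 |03|70|78|a2|
→ t2 |03|68|70|70|
→ t3 |03|68|03|70|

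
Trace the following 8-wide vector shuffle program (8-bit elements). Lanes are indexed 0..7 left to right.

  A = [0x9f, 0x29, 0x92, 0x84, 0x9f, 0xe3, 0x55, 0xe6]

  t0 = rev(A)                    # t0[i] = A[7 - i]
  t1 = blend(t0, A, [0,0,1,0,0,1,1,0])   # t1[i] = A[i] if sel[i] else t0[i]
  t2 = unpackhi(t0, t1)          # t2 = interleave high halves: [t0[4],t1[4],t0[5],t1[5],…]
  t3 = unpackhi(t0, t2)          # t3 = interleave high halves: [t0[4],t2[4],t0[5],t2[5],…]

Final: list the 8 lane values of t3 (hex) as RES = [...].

t0 = [0xe6, 0x55, 0xe3, 0x9f, 0x84, 0x92, 0x29, 0x9f]
t1 = [0xe6, 0x55, 0x92, 0x9f, 0x84, 0xe3, 0x55, 0x9f]
t2 = [0x84, 0x84, 0x92, 0xe3, 0x29, 0x55, 0x9f, 0x9f]
t3 = [0x84, 0x29, 0x92, 0x55, 0x29, 0x9f, 0x9f, 0x9f]

RES = [ 0x84  0x29  0x92  0x55  0x29  0x9f  0x9f  0x9f ]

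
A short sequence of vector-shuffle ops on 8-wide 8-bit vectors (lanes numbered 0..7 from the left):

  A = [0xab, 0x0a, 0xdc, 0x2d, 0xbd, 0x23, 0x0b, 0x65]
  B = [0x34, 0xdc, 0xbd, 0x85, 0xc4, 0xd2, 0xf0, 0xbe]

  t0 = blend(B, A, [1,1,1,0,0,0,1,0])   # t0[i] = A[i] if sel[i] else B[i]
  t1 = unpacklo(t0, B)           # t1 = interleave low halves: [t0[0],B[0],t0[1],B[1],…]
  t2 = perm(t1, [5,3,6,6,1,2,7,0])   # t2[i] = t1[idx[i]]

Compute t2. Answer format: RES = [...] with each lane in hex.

t0 = [0xab, 0x0a, 0xdc, 0x85, 0xc4, 0xd2, 0x0b, 0xbe]
t1 = [0xab, 0x34, 0x0a, 0xdc, 0xdc, 0xbd, 0x85, 0x85]
t2 = [0xbd, 0xdc, 0x85, 0x85, 0x34, 0x0a, 0x85, 0xab]

RES = [0xbd, 0xdc, 0x85, 0x85, 0x34, 0x0a, 0x85, 0xab]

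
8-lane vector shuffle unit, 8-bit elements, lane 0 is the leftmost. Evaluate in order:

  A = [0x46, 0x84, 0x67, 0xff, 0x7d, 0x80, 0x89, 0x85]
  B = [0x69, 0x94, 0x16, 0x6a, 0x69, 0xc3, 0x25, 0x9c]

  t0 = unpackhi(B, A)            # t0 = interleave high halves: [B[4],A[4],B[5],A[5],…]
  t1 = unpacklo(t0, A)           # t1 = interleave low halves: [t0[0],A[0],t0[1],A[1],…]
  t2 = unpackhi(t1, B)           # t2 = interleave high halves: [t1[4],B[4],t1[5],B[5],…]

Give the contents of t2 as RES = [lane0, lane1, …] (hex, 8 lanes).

RES = [ 0xc3  0x69  0x67  0xc3  0x80  0x25  0xff  0x9c ]

  t0: 69 7d c3 80 25 89 9c 85
  t1: 69 46 7d 84 c3 67 80 ff
  t2: c3 69 67 c3 80 25 ff 9c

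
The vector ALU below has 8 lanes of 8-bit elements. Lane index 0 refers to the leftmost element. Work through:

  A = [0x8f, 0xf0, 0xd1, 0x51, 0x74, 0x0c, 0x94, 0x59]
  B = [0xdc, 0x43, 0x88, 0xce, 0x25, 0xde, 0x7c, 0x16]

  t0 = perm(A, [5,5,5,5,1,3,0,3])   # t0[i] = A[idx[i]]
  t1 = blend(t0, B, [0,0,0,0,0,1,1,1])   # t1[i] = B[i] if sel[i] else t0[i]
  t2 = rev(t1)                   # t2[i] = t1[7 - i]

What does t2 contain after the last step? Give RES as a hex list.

RES = [ 0x16  0x7c  0xde  0xf0  0x0c  0x0c  0x0c  0x0c ]

  t0: 0c 0c 0c 0c f0 51 8f 51
  t1: 0c 0c 0c 0c f0 de 7c 16
  t2: 16 7c de f0 0c 0c 0c 0c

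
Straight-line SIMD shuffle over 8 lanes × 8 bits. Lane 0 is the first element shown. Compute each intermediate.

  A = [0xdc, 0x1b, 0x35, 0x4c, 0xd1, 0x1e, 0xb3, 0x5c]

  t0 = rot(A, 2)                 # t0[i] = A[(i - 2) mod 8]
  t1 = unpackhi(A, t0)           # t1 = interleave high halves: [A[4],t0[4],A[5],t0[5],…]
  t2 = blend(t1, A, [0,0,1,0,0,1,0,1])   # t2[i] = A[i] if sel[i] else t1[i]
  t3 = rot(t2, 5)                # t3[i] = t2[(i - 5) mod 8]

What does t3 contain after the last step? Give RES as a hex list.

t0 = [0xb3, 0x5c, 0xdc, 0x1b, 0x35, 0x4c, 0xd1, 0x1e]
t1 = [0xd1, 0x35, 0x1e, 0x4c, 0xb3, 0xd1, 0x5c, 0x1e]
t2 = [0xd1, 0x35, 0x35, 0x4c, 0xb3, 0x1e, 0x5c, 0x5c]
t3 = [0x4c, 0xb3, 0x1e, 0x5c, 0x5c, 0xd1, 0x35, 0x35]

RES = [0x4c, 0xb3, 0x1e, 0x5c, 0x5c, 0xd1, 0x35, 0x35]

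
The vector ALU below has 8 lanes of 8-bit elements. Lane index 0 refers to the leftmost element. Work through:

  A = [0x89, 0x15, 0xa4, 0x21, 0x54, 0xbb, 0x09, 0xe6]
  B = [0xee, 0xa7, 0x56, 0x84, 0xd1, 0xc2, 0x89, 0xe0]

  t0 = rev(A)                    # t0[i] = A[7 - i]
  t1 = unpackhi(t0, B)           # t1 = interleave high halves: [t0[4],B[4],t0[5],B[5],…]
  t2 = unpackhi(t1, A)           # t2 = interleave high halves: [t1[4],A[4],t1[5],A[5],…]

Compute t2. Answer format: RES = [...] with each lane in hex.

→ t0 |e6|09|bb|54|21|a4|15|89|
→ t1 |21|d1|a4|c2|15|89|89|e0|
→ t2 |15|54|89|bb|89|09|e0|e6|

RES = [0x15, 0x54, 0x89, 0xbb, 0x89, 0x09, 0xe0, 0xe6]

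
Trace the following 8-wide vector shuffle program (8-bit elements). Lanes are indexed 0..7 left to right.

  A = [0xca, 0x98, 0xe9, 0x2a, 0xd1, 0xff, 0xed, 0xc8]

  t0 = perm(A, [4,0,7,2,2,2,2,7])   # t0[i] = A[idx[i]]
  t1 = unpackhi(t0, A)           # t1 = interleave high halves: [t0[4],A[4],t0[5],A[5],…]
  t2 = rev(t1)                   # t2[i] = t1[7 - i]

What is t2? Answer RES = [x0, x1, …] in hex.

RES = [0xc8, 0xc8, 0xed, 0xe9, 0xff, 0xe9, 0xd1, 0xe9]

t0 = [0xd1, 0xca, 0xc8, 0xe9, 0xe9, 0xe9, 0xe9, 0xc8]
t1 = [0xe9, 0xd1, 0xe9, 0xff, 0xe9, 0xed, 0xc8, 0xc8]
t2 = [0xc8, 0xc8, 0xed, 0xe9, 0xff, 0xe9, 0xd1, 0xe9]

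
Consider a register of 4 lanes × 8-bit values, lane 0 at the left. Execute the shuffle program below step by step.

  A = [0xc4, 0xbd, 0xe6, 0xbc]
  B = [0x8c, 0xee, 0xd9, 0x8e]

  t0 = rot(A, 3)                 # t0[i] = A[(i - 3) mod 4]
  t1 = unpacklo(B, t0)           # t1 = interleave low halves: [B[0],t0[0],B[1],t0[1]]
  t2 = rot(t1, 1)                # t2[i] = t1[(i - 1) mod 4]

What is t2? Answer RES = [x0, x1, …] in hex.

t0 = [0xbd, 0xe6, 0xbc, 0xc4]
t1 = [0x8c, 0xbd, 0xee, 0xe6]
t2 = [0xe6, 0x8c, 0xbd, 0xee]

RES = [ 0xe6  0x8c  0xbd  0xee ]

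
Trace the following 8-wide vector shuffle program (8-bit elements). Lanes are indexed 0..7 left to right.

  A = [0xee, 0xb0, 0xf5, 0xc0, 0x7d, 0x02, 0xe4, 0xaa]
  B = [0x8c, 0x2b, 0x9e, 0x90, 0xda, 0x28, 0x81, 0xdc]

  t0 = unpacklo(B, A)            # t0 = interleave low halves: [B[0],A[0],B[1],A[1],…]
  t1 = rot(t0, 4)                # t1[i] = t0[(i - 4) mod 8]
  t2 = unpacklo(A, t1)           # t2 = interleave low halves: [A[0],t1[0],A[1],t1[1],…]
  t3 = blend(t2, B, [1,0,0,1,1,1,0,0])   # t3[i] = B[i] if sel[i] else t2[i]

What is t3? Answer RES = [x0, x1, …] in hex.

t0 = [0x8c, 0xee, 0x2b, 0xb0, 0x9e, 0xf5, 0x90, 0xc0]
t1 = [0x9e, 0xf5, 0x90, 0xc0, 0x8c, 0xee, 0x2b, 0xb0]
t2 = [0xee, 0x9e, 0xb0, 0xf5, 0xf5, 0x90, 0xc0, 0xc0]
t3 = [0x8c, 0x9e, 0xb0, 0x90, 0xda, 0x28, 0xc0, 0xc0]

RES = [ 0x8c  0x9e  0xb0  0x90  0xda  0x28  0xc0  0xc0 ]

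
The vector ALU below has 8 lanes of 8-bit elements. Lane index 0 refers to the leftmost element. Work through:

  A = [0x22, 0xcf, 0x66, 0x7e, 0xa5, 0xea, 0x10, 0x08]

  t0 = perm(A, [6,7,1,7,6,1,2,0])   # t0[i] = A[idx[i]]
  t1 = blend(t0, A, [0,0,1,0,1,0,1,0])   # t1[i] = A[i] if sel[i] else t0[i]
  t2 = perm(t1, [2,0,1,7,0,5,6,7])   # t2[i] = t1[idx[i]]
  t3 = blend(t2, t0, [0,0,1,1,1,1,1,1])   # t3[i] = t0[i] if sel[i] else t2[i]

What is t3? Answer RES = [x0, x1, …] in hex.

t0 = [0x10, 0x08, 0xcf, 0x08, 0x10, 0xcf, 0x66, 0x22]
t1 = [0x10, 0x08, 0x66, 0x08, 0xa5, 0xcf, 0x10, 0x22]
t2 = [0x66, 0x10, 0x08, 0x22, 0x10, 0xcf, 0x10, 0x22]
t3 = [0x66, 0x10, 0xcf, 0x08, 0x10, 0xcf, 0x66, 0x22]

RES = [ 0x66  0x10  0xcf  0x08  0x10  0xcf  0x66  0x22 ]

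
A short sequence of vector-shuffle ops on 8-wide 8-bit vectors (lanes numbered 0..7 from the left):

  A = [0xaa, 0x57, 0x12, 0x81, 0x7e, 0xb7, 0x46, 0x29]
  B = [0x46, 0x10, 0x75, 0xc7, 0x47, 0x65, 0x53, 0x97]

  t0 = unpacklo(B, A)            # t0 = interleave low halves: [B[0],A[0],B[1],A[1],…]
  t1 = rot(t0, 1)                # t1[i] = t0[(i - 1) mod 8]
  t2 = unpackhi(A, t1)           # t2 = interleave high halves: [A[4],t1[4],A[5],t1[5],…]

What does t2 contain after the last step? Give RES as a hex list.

RES = [0x7e, 0x57, 0xb7, 0x75, 0x46, 0x12, 0x29, 0xc7]

t0 = [0x46, 0xaa, 0x10, 0x57, 0x75, 0x12, 0xc7, 0x81]
t1 = [0x81, 0x46, 0xaa, 0x10, 0x57, 0x75, 0x12, 0xc7]
t2 = [0x7e, 0x57, 0xb7, 0x75, 0x46, 0x12, 0x29, 0xc7]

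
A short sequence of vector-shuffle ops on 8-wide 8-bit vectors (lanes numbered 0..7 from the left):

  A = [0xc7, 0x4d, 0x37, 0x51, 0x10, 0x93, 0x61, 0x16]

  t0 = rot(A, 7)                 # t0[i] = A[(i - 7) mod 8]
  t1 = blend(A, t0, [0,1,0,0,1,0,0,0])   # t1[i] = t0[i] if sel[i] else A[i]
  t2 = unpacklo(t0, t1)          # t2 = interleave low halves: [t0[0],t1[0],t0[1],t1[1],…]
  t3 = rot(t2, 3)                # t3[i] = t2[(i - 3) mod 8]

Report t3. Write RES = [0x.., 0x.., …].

t0 = [0x4d, 0x37, 0x51, 0x10, 0x93, 0x61, 0x16, 0xc7]
t1 = [0xc7, 0x37, 0x37, 0x51, 0x93, 0x93, 0x61, 0x16]
t2 = [0x4d, 0xc7, 0x37, 0x37, 0x51, 0x37, 0x10, 0x51]
t3 = [0x37, 0x10, 0x51, 0x4d, 0xc7, 0x37, 0x37, 0x51]

RES = [ 0x37  0x10  0x51  0x4d  0xc7  0x37  0x37  0x51 ]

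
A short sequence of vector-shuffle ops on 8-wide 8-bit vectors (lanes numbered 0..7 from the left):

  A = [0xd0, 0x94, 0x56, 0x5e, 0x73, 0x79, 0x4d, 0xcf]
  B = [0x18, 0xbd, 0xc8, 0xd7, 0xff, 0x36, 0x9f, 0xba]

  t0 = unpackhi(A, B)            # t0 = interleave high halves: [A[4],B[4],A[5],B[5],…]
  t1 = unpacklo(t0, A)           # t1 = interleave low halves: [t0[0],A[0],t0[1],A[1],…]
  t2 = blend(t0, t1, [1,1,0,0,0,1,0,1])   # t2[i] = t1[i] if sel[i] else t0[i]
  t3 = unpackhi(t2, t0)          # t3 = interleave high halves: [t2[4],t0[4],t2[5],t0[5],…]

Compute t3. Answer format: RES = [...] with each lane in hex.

RES = [0x4d, 0x4d, 0x56, 0x9f, 0xcf, 0xcf, 0x5e, 0xba]

t0 = [0x73, 0xff, 0x79, 0x36, 0x4d, 0x9f, 0xcf, 0xba]
t1 = [0x73, 0xd0, 0xff, 0x94, 0x79, 0x56, 0x36, 0x5e]
t2 = [0x73, 0xd0, 0x79, 0x36, 0x4d, 0x56, 0xcf, 0x5e]
t3 = [0x4d, 0x4d, 0x56, 0x9f, 0xcf, 0xcf, 0x5e, 0xba]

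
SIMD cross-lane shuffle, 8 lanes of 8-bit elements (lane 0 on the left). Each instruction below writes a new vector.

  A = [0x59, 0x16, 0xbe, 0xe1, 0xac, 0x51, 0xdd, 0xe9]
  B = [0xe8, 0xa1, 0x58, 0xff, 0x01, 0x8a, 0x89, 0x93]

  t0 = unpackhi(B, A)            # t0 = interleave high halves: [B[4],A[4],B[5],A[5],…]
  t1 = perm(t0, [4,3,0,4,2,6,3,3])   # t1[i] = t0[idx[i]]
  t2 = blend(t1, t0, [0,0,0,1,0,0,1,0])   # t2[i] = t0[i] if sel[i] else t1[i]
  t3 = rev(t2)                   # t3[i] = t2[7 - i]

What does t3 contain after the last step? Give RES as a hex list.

t0 = [0x01, 0xac, 0x8a, 0x51, 0x89, 0xdd, 0x93, 0xe9]
t1 = [0x89, 0x51, 0x01, 0x89, 0x8a, 0x93, 0x51, 0x51]
t2 = [0x89, 0x51, 0x01, 0x51, 0x8a, 0x93, 0x93, 0x51]
t3 = [0x51, 0x93, 0x93, 0x8a, 0x51, 0x01, 0x51, 0x89]

RES = [ 0x51  0x93  0x93  0x8a  0x51  0x01  0x51  0x89 ]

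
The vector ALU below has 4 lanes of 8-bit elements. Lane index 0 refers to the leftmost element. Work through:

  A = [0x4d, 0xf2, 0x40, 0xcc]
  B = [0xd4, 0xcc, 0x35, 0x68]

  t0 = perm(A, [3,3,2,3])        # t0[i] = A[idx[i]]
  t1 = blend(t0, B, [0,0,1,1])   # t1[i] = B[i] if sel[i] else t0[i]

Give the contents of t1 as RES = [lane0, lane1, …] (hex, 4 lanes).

RES = [0xcc, 0xcc, 0x35, 0x68]

t0 = [0xcc, 0xcc, 0x40, 0xcc]
t1 = [0xcc, 0xcc, 0x35, 0x68]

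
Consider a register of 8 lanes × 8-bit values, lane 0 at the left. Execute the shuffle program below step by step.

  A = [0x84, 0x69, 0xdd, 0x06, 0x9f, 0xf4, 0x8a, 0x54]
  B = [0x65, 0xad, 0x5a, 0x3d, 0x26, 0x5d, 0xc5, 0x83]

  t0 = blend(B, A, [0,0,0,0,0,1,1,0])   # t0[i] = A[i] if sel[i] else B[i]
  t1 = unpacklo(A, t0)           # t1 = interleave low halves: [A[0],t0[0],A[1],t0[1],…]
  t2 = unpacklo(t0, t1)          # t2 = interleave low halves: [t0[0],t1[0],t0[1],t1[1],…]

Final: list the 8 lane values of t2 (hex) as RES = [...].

RES = [ 0x65  0x84  0xad  0x65  0x5a  0x69  0x3d  0xad ]

t0 = [0x65, 0xad, 0x5a, 0x3d, 0x26, 0xf4, 0x8a, 0x83]
t1 = [0x84, 0x65, 0x69, 0xad, 0xdd, 0x5a, 0x06, 0x3d]
t2 = [0x65, 0x84, 0xad, 0x65, 0x5a, 0x69, 0x3d, 0xad]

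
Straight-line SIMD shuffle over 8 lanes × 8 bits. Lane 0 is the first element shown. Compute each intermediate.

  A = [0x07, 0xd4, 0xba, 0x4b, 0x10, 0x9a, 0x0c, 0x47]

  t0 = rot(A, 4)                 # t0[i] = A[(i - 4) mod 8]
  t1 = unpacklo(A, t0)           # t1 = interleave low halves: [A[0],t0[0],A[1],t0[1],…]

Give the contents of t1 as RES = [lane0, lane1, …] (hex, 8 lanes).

RES = [ 0x07  0x10  0xd4  0x9a  0xba  0x0c  0x4b  0x47 ]

t0 = [0x10, 0x9a, 0x0c, 0x47, 0x07, 0xd4, 0xba, 0x4b]
t1 = [0x07, 0x10, 0xd4, 0x9a, 0xba, 0x0c, 0x4b, 0x47]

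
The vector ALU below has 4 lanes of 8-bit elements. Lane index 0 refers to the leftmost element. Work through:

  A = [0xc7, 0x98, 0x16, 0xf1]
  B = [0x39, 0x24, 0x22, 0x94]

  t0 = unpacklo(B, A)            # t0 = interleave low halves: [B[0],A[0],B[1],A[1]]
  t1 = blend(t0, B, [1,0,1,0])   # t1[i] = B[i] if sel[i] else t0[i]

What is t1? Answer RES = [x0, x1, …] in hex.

RES = [ 0x39  0xc7  0x22  0x98 ]

t0 = [0x39, 0xc7, 0x24, 0x98]
t1 = [0x39, 0xc7, 0x22, 0x98]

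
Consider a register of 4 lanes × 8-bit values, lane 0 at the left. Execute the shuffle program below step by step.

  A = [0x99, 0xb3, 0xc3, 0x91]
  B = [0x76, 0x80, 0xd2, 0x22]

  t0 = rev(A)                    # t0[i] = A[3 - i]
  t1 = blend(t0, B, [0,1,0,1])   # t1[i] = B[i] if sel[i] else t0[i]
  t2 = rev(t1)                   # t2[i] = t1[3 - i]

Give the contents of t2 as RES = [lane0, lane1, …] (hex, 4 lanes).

RES = [0x22, 0xb3, 0x80, 0x91]

→ t0 |91|c3|b3|99|
→ t1 |91|80|b3|22|
→ t2 |22|b3|80|91|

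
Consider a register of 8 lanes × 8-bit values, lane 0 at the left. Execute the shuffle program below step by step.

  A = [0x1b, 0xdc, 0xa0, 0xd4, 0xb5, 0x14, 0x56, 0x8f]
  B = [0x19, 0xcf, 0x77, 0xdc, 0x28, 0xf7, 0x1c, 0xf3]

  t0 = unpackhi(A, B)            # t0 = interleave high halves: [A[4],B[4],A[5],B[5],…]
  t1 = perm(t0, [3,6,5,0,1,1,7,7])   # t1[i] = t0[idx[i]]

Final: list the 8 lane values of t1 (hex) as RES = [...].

RES = [0xf7, 0x8f, 0x1c, 0xb5, 0x28, 0x28, 0xf3, 0xf3]

t0 = [0xb5, 0x28, 0x14, 0xf7, 0x56, 0x1c, 0x8f, 0xf3]
t1 = [0xf7, 0x8f, 0x1c, 0xb5, 0x28, 0x28, 0xf3, 0xf3]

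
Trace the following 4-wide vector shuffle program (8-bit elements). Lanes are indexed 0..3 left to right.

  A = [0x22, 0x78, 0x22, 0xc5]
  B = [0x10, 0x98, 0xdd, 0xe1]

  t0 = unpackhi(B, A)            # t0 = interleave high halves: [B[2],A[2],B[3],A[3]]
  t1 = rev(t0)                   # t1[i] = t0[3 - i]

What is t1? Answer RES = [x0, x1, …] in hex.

  t0: dd 22 e1 c5
  t1: c5 e1 22 dd

RES = [0xc5, 0xe1, 0x22, 0xdd]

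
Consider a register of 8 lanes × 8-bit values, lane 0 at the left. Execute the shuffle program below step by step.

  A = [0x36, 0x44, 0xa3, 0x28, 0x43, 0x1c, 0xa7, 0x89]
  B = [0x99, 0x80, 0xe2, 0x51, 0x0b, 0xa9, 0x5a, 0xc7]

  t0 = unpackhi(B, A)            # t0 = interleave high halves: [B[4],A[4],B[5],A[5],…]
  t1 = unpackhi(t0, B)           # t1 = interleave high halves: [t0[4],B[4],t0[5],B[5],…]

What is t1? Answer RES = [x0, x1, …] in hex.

t0 = [0x0b, 0x43, 0xa9, 0x1c, 0x5a, 0xa7, 0xc7, 0x89]
t1 = [0x5a, 0x0b, 0xa7, 0xa9, 0xc7, 0x5a, 0x89, 0xc7]

RES = [0x5a, 0x0b, 0xa7, 0xa9, 0xc7, 0x5a, 0x89, 0xc7]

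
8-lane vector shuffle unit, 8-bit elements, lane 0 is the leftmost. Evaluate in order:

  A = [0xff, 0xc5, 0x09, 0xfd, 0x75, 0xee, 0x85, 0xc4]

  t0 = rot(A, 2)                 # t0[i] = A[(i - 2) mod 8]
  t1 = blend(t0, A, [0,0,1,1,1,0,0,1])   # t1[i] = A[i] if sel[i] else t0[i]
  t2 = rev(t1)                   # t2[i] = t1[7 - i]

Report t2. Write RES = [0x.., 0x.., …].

t0 = [0x85, 0xc4, 0xff, 0xc5, 0x09, 0xfd, 0x75, 0xee]
t1 = [0x85, 0xc4, 0x09, 0xfd, 0x75, 0xfd, 0x75, 0xc4]
t2 = [0xc4, 0x75, 0xfd, 0x75, 0xfd, 0x09, 0xc4, 0x85]

RES = [ 0xc4  0x75  0xfd  0x75  0xfd  0x09  0xc4  0x85 ]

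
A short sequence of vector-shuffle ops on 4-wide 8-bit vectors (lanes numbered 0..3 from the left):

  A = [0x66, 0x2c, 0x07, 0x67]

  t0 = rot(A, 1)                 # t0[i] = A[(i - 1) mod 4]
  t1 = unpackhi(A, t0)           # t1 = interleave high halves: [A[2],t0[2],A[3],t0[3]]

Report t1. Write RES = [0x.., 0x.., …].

RES = [ 0x07  0x2c  0x67  0x07 ]

→ t0 |67|66|2c|07|
→ t1 |07|2c|67|07|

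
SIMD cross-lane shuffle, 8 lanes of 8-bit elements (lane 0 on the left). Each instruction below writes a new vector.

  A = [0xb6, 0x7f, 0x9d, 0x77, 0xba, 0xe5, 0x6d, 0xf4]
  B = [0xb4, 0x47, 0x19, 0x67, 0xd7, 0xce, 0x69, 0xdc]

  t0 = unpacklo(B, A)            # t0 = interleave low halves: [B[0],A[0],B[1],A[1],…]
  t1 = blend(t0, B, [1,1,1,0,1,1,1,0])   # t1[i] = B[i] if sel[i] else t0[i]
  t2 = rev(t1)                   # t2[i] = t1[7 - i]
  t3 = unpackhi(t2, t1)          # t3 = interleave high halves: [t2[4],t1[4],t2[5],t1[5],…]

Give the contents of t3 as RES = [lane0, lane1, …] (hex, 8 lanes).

RES = [ 0x7f  0xd7  0x19  0xce  0x47  0x69  0xb4  0x77 ]

t0 = [0xb4, 0xb6, 0x47, 0x7f, 0x19, 0x9d, 0x67, 0x77]
t1 = [0xb4, 0x47, 0x19, 0x7f, 0xd7, 0xce, 0x69, 0x77]
t2 = [0x77, 0x69, 0xce, 0xd7, 0x7f, 0x19, 0x47, 0xb4]
t3 = [0x7f, 0xd7, 0x19, 0xce, 0x47, 0x69, 0xb4, 0x77]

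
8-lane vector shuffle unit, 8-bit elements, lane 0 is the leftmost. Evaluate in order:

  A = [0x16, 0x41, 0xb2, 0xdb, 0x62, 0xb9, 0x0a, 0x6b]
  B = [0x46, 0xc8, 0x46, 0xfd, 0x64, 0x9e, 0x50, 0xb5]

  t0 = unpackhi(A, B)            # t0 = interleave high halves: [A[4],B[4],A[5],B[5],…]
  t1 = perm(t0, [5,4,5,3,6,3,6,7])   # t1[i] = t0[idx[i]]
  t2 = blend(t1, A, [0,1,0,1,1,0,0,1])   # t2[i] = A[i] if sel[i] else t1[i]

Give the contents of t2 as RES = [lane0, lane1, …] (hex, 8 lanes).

RES = [0x50, 0x41, 0x50, 0xdb, 0x62, 0x9e, 0x6b, 0x6b]

t0 = [0x62, 0x64, 0xb9, 0x9e, 0x0a, 0x50, 0x6b, 0xb5]
t1 = [0x50, 0x0a, 0x50, 0x9e, 0x6b, 0x9e, 0x6b, 0xb5]
t2 = [0x50, 0x41, 0x50, 0xdb, 0x62, 0x9e, 0x6b, 0x6b]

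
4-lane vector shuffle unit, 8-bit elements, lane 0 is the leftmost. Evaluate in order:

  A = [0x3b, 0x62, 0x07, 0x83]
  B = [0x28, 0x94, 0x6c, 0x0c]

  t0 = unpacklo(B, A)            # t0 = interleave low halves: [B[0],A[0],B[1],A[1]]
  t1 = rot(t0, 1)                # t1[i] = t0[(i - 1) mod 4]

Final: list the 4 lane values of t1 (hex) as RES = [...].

RES = [ 0x62  0x28  0x3b  0x94 ]

t0 = [0x28, 0x3b, 0x94, 0x62]
t1 = [0x62, 0x28, 0x3b, 0x94]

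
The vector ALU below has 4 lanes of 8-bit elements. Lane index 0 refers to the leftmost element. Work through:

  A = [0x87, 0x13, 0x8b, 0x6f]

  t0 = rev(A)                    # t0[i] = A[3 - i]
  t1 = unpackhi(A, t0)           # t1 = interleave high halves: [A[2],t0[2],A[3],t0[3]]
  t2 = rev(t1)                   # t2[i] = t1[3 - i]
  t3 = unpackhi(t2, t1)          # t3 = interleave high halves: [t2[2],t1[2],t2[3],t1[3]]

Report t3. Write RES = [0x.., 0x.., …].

RES = [ 0x13  0x6f  0x8b  0x87 ]

  t0: 6f 8b 13 87
  t1: 8b 13 6f 87
  t2: 87 6f 13 8b
  t3: 13 6f 8b 87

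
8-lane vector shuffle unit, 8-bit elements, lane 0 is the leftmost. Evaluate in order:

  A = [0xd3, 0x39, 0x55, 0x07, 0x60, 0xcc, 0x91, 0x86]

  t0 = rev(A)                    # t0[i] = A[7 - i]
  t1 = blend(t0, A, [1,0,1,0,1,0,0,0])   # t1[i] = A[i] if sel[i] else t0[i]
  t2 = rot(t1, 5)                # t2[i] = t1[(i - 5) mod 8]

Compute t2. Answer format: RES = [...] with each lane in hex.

RES = [0x60, 0x60, 0x55, 0x39, 0xd3, 0xd3, 0x91, 0x55]

→ t0 |86|91|cc|60|07|55|39|d3|
→ t1 |d3|91|55|60|60|55|39|d3|
→ t2 |60|60|55|39|d3|d3|91|55|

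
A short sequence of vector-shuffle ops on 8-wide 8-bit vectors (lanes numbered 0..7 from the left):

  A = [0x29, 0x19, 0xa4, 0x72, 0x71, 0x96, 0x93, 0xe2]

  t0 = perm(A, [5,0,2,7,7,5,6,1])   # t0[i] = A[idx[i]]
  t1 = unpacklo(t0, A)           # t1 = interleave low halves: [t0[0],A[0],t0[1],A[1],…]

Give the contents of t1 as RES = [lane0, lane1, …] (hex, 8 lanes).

  t0: 96 29 a4 e2 e2 96 93 19
  t1: 96 29 29 19 a4 a4 e2 72

RES = [0x96, 0x29, 0x29, 0x19, 0xa4, 0xa4, 0xe2, 0x72]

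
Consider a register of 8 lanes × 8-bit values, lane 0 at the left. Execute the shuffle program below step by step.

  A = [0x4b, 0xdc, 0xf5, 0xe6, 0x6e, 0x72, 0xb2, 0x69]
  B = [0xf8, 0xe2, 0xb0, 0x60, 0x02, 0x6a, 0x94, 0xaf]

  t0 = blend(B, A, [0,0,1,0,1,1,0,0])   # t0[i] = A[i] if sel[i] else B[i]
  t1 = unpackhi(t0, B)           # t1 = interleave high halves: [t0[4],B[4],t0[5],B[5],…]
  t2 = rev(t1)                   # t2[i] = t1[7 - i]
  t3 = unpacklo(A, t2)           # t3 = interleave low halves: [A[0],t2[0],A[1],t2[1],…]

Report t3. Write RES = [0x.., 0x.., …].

t0 = [0xf8, 0xe2, 0xf5, 0x60, 0x6e, 0x72, 0x94, 0xaf]
t1 = [0x6e, 0x02, 0x72, 0x6a, 0x94, 0x94, 0xaf, 0xaf]
t2 = [0xaf, 0xaf, 0x94, 0x94, 0x6a, 0x72, 0x02, 0x6e]
t3 = [0x4b, 0xaf, 0xdc, 0xaf, 0xf5, 0x94, 0xe6, 0x94]

RES = [ 0x4b  0xaf  0xdc  0xaf  0xf5  0x94  0xe6  0x94 ]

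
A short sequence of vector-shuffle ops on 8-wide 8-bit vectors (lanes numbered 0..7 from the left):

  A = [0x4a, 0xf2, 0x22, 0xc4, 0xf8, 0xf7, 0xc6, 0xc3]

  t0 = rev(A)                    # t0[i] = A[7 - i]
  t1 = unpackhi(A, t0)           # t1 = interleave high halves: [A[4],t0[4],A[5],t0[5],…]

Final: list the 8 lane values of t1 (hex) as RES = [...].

RES = [ 0xf8  0xc4  0xf7  0x22  0xc6  0xf2  0xc3  0x4a ]

  t0: c3 c6 f7 f8 c4 22 f2 4a
  t1: f8 c4 f7 22 c6 f2 c3 4a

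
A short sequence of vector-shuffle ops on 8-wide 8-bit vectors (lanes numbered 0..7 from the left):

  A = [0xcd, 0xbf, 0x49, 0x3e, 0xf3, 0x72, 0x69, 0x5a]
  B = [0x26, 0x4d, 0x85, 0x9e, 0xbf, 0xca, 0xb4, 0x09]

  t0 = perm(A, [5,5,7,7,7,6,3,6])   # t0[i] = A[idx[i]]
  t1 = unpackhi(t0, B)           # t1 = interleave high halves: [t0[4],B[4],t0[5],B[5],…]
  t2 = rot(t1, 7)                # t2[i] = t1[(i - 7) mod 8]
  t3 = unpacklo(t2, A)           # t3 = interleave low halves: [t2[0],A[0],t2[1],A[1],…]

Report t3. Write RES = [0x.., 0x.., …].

RES = [ 0xbf  0xcd  0x69  0xbf  0xca  0x49  0x3e  0x3e ]

→ t0 |72|72|5a|5a|5a|69|3e|69|
→ t1 |5a|bf|69|ca|3e|b4|69|09|
→ t2 |bf|69|ca|3e|b4|69|09|5a|
→ t3 |bf|cd|69|bf|ca|49|3e|3e|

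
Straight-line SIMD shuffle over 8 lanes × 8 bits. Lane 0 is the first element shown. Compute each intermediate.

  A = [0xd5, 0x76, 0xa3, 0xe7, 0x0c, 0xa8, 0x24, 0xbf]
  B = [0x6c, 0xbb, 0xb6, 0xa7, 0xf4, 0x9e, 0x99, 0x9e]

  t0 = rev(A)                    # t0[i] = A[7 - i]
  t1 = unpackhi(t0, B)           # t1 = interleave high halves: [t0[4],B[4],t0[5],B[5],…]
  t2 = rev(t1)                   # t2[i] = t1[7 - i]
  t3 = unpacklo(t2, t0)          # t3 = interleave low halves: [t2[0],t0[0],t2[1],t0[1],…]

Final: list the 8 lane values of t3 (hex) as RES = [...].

RES = [0x9e, 0xbf, 0xd5, 0x24, 0x99, 0xa8, 0x76, 0x0c]

  t0: bf 24 a8 0c e7 a3 76 d5
  t1: e7 f4 a3 9e 76 99 d5 9e
  t2: 9e d5 99 76 9e a3 f4 e7
  t3: 9e bf d5 24 99 a8 76 0c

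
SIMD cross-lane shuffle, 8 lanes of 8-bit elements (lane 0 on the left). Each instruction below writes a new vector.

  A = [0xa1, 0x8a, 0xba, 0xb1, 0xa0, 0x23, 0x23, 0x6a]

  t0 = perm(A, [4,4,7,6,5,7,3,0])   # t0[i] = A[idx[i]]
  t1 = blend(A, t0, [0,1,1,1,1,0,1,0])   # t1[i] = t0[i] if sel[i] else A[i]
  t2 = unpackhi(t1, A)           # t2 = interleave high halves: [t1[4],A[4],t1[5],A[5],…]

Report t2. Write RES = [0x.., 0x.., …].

t0 = [0xa0, 0xa0, 0x6a, 0x23, 0x23, 0x6a, 0xb1, 0xa1]
t1 = [0xa1, 0xa0, 0x6a, 0x23, 0x23, 0x23, 0xb1, 0x6a]
t2 = [0x23, 0xa0, 0x23, 0x23, 0xb1, 0x23, 0x6a, 0x6a]

RES = [ 0x23  0xa0  0x23  0x23  0xb1  0x23  0x6a  0x6a ]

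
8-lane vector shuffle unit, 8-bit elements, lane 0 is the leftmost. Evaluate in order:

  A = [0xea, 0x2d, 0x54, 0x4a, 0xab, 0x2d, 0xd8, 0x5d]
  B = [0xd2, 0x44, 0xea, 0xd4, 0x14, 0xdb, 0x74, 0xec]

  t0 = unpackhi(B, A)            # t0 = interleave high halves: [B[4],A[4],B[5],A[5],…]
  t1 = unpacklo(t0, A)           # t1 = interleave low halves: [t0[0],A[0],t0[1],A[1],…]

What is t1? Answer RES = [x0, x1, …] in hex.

RES = [0x14, 0xea, 0xab, 0x2d, 0xdb, 0x54, 0x2d, 0x4a]

  t0: 14 ab db 2d 74 d8 ec 5d
  t1: 14 ea ab 2d db 54 2d 4a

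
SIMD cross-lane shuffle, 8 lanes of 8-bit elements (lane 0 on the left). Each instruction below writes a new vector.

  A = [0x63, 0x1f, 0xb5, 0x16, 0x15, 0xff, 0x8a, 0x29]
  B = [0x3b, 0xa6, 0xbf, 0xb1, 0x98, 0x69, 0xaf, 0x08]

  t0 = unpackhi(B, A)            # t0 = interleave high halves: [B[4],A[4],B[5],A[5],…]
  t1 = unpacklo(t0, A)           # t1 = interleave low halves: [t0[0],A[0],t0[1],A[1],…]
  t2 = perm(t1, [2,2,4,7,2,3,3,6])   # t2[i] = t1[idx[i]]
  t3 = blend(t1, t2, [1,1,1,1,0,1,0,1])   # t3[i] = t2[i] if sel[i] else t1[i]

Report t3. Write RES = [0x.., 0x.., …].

RES = [0x15, 0x15, 0x69, 0x16, 0x69, 0x1f, 0xff, 0xff]

t0 = [0x98, 0x15, 0x69, 0xff, 0xaf, 0x8a, 0x08, 0x29]
t1 = [0x98, 0x63, 0x15, 0x1f, 0x69, 0xb5, 0xff, 0x16]
t2 = [0x15, 0x15, 0x69, 0x16, 0x15, 0x1f, 0x1f, 0xff]
t3 = [0x15, 0x15, 0x69, 0x16, 0x69, 0x1f, 0xff, 0xff]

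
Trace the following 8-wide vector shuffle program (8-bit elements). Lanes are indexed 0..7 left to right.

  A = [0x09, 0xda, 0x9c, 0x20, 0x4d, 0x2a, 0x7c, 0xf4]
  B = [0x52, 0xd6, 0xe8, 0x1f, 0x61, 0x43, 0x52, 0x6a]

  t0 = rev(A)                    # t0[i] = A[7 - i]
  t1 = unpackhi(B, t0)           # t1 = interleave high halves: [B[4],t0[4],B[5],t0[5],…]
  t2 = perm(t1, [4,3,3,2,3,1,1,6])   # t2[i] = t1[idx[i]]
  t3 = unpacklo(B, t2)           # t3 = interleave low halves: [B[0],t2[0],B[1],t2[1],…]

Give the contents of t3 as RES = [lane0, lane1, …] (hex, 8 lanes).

RES = [ 0x52  0x52  0xd6  0x9c  0xe8  0x9c  0x1f  0x43 ]

t0 = [0xf4, 0x7c, 0x2a, 0x4d, 0x20, 0x9c, 0xda, 0x09]
t1 = [0x61, 0x20, 0x43, 0x9c, 0x52, 0xda, 0x6a, 0x09]
t2 = [0x52, 0x9c, 0x9c, 0x43, 0x9c, 0x20, 0x20, 0x6a]
t3 = [0x52, 0x52, 0xd6, 0x9c, 0xe8, 0x9c, 0x1f, 0x43]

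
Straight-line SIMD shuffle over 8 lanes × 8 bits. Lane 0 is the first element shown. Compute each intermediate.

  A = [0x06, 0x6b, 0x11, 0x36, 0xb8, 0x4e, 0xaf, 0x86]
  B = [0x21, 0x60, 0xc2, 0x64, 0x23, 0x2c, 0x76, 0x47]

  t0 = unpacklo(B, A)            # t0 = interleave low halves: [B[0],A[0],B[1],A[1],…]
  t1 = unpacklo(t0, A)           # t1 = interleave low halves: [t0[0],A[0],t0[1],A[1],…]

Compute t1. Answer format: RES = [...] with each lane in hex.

RES = [ 0x21  0x06  0x06  0x6b  0x60  0x11  0x6b  0x36 ]

→ t0 |21|06|60|6b|c2|11|64|36|
→ t1 |21|06|06|6b|60|11|6b|36|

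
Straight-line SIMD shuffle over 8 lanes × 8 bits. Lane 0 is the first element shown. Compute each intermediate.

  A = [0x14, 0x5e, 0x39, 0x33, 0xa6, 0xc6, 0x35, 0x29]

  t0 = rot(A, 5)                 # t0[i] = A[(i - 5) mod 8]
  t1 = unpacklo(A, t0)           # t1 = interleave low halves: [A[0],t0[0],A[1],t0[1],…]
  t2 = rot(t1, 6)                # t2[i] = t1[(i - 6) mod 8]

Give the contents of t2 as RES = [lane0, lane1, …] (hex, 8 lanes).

RES = [ 0x5e  0xa6  0x39  0xc6  0x33  0x35  0x14  0x33 ]

→ t0 |33|a6|c6|35|29|14|5e|39|
→ t1 |14|33|5e|a6|39|c6|33|35|
→ t2 |5e|a6|39|c6|33|35|14|33|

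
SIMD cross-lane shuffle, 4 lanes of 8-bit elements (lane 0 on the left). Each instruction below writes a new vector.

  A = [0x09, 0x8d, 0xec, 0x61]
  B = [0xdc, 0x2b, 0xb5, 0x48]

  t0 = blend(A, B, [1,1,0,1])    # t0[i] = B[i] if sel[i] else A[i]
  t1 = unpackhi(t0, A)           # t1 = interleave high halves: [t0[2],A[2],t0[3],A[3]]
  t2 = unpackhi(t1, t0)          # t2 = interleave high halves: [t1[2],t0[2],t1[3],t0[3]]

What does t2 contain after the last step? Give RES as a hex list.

  t0: dc 2b ec 48
  t1: ec ec 48 61
  t2: 48 ec 61 48

RES = [0x48, 0xec, 0x61, 0x48]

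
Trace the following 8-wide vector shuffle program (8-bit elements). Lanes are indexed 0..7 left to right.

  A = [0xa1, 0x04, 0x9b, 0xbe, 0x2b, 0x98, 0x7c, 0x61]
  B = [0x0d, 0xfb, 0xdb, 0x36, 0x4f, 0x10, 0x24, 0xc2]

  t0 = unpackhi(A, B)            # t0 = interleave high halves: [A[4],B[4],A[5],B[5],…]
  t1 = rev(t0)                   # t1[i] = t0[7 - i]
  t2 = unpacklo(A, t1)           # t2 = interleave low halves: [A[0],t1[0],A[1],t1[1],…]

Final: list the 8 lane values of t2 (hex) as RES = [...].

RES = [0xa1, 0xc2, 0x04, 0x61, 0x9b, 0x24, 0xbe, 0x7c]

→ t0 |2b|4f|98|10|7c|24|61|c2|
→ t1 |c2|61|24|7c|10|98|4f|2b|
→ t2 |a1|c2|04|61|9b|24|be|7c|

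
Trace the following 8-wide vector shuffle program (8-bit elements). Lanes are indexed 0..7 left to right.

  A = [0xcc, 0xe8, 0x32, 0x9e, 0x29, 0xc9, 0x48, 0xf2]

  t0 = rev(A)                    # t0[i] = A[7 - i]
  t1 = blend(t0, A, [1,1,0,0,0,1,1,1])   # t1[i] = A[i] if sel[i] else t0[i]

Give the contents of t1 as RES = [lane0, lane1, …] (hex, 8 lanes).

RES = [ 0xcc  0xe8  0xc9  0x29  0x9e  0xc9  0x48  0xf2 ]

  t0: f2 48 c9 29 9e 32 e8 cc
  t1: cc e8 c9 29 9e c9 48 f2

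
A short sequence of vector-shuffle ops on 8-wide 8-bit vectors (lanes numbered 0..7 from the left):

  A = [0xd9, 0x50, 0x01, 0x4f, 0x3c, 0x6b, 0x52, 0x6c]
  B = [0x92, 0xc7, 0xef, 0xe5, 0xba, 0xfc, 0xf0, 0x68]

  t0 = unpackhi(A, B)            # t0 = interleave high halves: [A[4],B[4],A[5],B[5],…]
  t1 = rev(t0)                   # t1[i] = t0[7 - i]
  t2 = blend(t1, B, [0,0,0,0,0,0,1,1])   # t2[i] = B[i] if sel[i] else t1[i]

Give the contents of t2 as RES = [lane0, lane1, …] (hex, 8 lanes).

RES = [ 0x68  0x6c  0xf0  0x52  0xfc  0x6b  0xf0  0x68 ]

  t0: 3c ba 6b fc 52 f0 6c 68
  t1: 68 6c f0 52 fc 6b ba 3c
  t2: 68 6c f0 52 fc 6b f0 68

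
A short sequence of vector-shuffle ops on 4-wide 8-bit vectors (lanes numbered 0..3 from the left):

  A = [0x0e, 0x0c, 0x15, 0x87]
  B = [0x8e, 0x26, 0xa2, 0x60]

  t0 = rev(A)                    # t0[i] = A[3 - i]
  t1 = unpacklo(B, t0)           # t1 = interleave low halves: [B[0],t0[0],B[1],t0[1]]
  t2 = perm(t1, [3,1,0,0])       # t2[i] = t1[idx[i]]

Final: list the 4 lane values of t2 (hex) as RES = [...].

RES = [0x15, 0x87, 0x8e, 0x8e]

t0 = [0x87, 0x15, 0x0c, 0x0e]
t1 = [0x8e, 0x87, 0x26, 0x15]
t2 = [0x15, 0x87, 0x8e, 0x8e]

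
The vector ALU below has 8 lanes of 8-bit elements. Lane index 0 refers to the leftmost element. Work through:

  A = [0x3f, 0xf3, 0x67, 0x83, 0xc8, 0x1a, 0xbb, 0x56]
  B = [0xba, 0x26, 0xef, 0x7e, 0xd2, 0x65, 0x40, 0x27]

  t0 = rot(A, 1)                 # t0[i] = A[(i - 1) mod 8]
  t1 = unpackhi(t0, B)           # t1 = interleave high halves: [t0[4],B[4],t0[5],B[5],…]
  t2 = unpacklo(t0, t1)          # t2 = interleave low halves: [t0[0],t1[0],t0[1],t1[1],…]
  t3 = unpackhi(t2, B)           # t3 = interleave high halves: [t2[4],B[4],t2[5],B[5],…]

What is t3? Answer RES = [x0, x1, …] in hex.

t0 = [0x56, 0x3f, 0xf3, 0x67, 0x83, 0xc8, 0x1a, 0xbb]
t1 = [0x83, 0xd2, 0xc8, 0x65, 0x1a, 0x40, 0xbb, 0x27]
t2 = [0x56, 0x83, 0x3f, 0xd2, 0xf3, 0xc8, 0x67, 0x65]
t3 = [0xf3, 0xd2, 0xc8, 0x65, 0x67, 0x40, 0x65, 0x27]

RES = [ 0xf3  0xd2  0xc8  0x65  0x67  0x40  0x65  0x27 ]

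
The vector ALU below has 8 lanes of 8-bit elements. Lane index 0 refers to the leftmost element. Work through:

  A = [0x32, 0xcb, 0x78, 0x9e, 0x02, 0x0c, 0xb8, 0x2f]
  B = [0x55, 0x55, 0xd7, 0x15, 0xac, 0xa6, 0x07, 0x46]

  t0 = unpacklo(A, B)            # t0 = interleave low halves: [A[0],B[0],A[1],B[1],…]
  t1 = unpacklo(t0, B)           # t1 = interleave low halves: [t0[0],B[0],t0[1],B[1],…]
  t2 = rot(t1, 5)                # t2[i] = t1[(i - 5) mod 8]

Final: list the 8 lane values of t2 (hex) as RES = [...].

→ t0 |32|55|cb|55|78|d7|9e|15|
→ t1 |32|55|55|55|cb|d7|55|15|
→ t2 |55|cb|d7|55|15|32|55|55|

RES = [ 0x55  0xcb  0xd7  0x55  0x15  0x32  0x55  0x55 ]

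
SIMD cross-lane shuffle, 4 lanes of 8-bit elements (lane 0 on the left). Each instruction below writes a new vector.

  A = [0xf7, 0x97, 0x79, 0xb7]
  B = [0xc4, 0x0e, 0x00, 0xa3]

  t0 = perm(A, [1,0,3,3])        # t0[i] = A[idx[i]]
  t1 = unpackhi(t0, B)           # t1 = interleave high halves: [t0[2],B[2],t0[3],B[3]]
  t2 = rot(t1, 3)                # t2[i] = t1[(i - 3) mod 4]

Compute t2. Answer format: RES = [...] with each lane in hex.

→ t0 |97|f7|b7|b7|
→ t1 |b7|00|b7|a3|
→ t2 |00|b7|a3|b7|

RES = [ 0x00  0xb7  0xa3  0xb7 ]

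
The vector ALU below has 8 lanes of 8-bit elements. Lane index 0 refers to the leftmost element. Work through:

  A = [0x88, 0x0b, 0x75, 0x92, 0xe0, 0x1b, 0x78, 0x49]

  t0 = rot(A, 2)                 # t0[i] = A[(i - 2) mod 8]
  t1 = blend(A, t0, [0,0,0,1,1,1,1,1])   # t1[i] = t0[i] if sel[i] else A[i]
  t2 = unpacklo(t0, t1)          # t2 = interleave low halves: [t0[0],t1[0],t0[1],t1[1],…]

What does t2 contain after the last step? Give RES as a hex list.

t0 = [0x78, 0x49, 0x88, 0x0b, 0x75, 0x92, 0xe0, 0x1b]
t1 = [0x88, 0x0b, 0x75, 0x0b, 0x75, 0x92, 0xe0, 0x1b]
t2 = [0x78, 0x88, 0x49, 0x0b, 0x88, 0x75, 0x0b, 0x0b]

RES = [ 0x78  0x88  0x49  0x0b  0x88  0x75  0x0b  0x0b ]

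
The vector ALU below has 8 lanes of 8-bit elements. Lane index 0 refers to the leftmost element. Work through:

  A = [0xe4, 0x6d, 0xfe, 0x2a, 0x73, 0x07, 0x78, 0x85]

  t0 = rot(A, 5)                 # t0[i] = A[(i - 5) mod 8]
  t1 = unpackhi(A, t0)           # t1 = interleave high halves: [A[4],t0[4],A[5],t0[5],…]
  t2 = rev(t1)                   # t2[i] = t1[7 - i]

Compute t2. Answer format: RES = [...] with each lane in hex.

t0 = [0x2a, 0x73, 0x07, 0x78, 0x85, 0xe4, 0x6d, 0xfe]
t1 = [0x73, 0x85, 0x07, 0xe4, 0x78, 0x6d, 0x85, 0xfe]
t2 = [0xfe, 0x85, 0x6d, 0x78, 0xe4, 0x07, 0x85, 0x73]

RES = [0xfe, 0x85, 0x6d, 0x78, 0xe4, 0x07, 0x85, 0x73]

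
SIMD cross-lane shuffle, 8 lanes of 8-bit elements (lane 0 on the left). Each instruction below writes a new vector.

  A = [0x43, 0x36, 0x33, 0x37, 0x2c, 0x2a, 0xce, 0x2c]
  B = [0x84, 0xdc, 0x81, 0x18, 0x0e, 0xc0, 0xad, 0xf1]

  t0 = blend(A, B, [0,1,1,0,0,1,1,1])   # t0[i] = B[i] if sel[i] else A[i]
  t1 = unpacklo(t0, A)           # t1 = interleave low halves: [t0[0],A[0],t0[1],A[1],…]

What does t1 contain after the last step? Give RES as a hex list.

t0 = [0x43, 0xdc, 0x81, 0x37, 0x2c, 0xc0, 0xad, 0xf1]
t1 = [0x43, 0x43, 0xdc, 0x36, 0x81, 0x33, 0x37, 0x37]

RES = [0x43, 0x43, 0xdc, 0x36, 0x81, 0x33, 0x37, 0x37]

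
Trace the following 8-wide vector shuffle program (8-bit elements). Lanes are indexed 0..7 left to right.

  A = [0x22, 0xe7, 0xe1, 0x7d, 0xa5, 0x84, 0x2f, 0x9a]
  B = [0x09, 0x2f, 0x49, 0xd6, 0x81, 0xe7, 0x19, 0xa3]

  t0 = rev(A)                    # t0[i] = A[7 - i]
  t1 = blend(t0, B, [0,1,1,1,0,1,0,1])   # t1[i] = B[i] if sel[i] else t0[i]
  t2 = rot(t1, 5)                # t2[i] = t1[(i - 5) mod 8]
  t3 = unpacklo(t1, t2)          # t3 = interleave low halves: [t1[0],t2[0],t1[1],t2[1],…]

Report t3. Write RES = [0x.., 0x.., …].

RES = [0x9a, 0xd6, 0x2f, 0x7d, 0x49, 0xe7, 0xd6, 0xe7]

t0 = [0x9a, 0x2f, 0x84, 0xa5, 0x7d, 0xe1, 0xe7, 0x22]
t1 = [0x9a, 0x2f, 0x49, 0xd6, 0x7d, 0xe7, 0xe7, 0xa3]
t2 = [0xd6, 0x7d, 0xe7, 0xe7, 0xa3, 0x9a, 0x2f, 0x49]
t3 = [0x9a, 0xd6, 0x2f, 0x7d, 0x49, 0xe7, 0xd6, 0xe7]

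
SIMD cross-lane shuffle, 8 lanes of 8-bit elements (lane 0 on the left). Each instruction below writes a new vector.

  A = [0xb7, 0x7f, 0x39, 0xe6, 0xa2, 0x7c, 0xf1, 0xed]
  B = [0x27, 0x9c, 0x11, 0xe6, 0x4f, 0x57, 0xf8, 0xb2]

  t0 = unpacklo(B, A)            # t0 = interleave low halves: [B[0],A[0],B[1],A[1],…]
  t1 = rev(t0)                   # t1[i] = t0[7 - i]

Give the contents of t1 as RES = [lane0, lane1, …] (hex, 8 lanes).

RES = [0xe6, 0xe6, 0x39, 0x11, 0x7f, 0x9c, 0xb7, 0x27]

  t0: 27 b7 9c 7f 11 39 e6 e6
  t1: e6 e6 39 11 7f 9c b7 27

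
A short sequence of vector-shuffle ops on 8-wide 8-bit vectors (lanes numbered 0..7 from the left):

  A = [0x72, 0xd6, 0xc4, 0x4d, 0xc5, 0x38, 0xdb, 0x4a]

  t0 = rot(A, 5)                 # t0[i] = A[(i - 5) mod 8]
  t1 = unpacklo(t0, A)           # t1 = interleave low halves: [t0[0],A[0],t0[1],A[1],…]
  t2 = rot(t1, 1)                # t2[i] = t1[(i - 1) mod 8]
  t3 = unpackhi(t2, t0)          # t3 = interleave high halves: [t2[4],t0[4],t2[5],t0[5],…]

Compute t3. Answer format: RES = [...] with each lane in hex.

t0 = [0x4d, 0xc5, 0x38, 0xdb, 0x4a, 0x72, 0xd6, 0xc4]
t1 = [0x4d, 0x72, 0xc5, 0xd6, 0x38, 0xc4, 0xdb, 0x4d]
t2 = [0x4d, 0x4d, 0x72, 0xc5, 0xd6, 0x38, 0xc4, 0xdb]
t3 = [0xd6, 0x4a, 0x38, 0x72, 0xc4, 0xd6, 0xdb, 0xc4]

RES = [0xd6, 0x4a, 0x38, 0x72, 0xc4, 0xd6, 0xdb, 0xc4]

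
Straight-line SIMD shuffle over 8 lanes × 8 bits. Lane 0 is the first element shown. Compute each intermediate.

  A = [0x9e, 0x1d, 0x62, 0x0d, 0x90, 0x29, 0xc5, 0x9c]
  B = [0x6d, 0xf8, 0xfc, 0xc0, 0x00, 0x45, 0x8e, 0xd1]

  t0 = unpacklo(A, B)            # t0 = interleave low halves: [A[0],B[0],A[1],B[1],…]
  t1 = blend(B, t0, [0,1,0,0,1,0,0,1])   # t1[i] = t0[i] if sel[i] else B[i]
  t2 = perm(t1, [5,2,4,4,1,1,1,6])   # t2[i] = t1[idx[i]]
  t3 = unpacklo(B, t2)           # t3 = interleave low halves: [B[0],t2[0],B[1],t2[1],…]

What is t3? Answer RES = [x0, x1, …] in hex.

t0 = [0x9e, 0x6d, 0x1d, 0xf8, 0x62, 0xfc, 0x0d, 0xc0]
t1 = [0x6d, 0x6d, 0xfc, 0xc0, 0x62, 0x45, 0x8e, 0xc0]
t2 = [0x45, 0xfc, 0x62, 0x62, 0x6d, 0x6d, 0x6d, 0x8e]
t3 = [0x6d, 0x45, 0xf8, 0xfc, 0xfc, 0x62, 0xc0, 0x62]

RES = [ 0x6d  0x45  0xf8  0xfc  0xfc  0x62  0xc0  0x62 ]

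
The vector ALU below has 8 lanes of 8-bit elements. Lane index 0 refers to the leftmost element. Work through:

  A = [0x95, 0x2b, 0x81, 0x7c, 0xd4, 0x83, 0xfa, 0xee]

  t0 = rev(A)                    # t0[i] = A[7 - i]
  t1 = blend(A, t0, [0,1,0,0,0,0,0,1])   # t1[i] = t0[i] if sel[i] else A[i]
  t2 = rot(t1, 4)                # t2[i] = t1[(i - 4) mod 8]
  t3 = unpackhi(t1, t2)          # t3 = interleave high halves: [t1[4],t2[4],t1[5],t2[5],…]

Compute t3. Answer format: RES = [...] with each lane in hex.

→ t0 |ee|fa|83|d4|7c|81|2b|95|
→ t1 |95|fa|81|7c|d4|83|fa|95|
→ t2 |d4|83|fa|95|95|fa|81|7c|
→ t3 |d4|95|83|fa|fa|81|95|7c|

RES = [0xd4, 0x95, 0x83, 0xfa, 0xfa, 0x81, 0x95, 0x7c]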